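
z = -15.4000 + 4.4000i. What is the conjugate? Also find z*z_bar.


z_bar = -15.4000 - 4.4000i
z*z_bar = (-15.4)^2 + 4.4^2 = 237.16 + 19.36 = 256.52

z_bar = -15.4000 - 4.4000i, z*z_bar = 256.52


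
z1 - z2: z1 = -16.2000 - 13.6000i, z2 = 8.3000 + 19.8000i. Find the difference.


Real: -16.2 - 8.3 = -24.5
Imag: -13.6 - 19.8 = -33.4

-24.5000 - 33.4000i


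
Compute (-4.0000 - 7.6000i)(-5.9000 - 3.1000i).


Real = -4*(-5.9) - (-7.6)*(-3.1) = 23.6 - 23.56 = 0.04
Imag = -4*(-3.1) - (5.9)*(-7.6) = 12.4 + 44.84 = 57.24

0.0400 + 57.2400i


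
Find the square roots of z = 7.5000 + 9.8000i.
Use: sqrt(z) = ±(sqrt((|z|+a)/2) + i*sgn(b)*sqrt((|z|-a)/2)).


|z| = sqrt(56.25+96.04) = 12.3406
sqrt((|z|+a)/2) = sqrt((12.3406+7.5)/2) = sqrt(9.9203) = 3.1496
sqrt((|z|-a)/2) = sqrt((12.3406-7.5)/2) = sqrt(2.4203) = 1.5557

±(3.1496 + 1.5557i) i.e. 3.1496 + 1.5557i and -3.1496 - 1.5557i


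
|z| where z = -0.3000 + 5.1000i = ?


|z| = sqrt((-0.3)^2 + 5.1^2) = sqrt(0.09 + 26.01) = sqrt(26.1) = 5.1088

|z| = 5.1088


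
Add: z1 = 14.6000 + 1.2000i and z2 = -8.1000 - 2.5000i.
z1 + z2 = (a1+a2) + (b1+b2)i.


Real: 14.6 - 8.1 = 6.5
Imag: 1.2 - 2.5 = -1.3

6.5000 - 1.3000i


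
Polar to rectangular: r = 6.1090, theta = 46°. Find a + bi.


a = 6.1090*cos(46°) = 6.1090*0.69466 = 4.2437
b = 6.1090*sin(46°) = 6.1090*0.71934 = 4.3944

4.2437 + 4.3944i


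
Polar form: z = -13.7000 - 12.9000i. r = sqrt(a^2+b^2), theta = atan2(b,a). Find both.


r = sqrt(187.69+166.41) = sqrt(354.1) = 18.8175
theta = atan2(-12.9, -13.7) = -136.7227 degrees

r = 18.8175, theta = -136.7227 degrees


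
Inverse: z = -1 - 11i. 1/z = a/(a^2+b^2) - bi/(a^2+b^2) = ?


|z|^2 = 1+121 = 122
1/z = (-1 + 11i)/122

1/z = -0.0082 + 0.0902i


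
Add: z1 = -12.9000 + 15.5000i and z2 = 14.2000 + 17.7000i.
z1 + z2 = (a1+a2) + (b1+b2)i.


Real: -12.9 + 14.2 = 1.3
Imag: 15.5 + 17.7 = 33.2

1.3000 + 33.2000i


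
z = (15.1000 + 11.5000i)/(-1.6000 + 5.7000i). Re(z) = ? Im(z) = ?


Multiply by conjugate: (15.1000 + 11.5000i)(-1.6000 - 5.7000i) / ((-1.6)^2 + 5.7^2)
Numerator real = 15.1*(-1.6) + 11.5*5.7 = 41.39
Numerator imag = 11.5*(-1.6) - 15.1*5.7 = -104.47
Denominator = 35.05
Re(z) = 41.39/35.05 = 1.1809
Im(z) = -104.47/35.05 = -2.9806

Re(z) = 1.1809, Im(z) = -2.9806


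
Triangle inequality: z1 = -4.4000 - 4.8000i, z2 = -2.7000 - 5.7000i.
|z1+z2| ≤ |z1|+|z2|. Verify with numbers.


|z1| = sqrt((-4.4)^2 + (-4.8)^2) = sqrt(42.4) = 6.5115
|z2| = sqrt((-2.7)^2 + (-5.7)^2) = sqrt(39.78) = 6.3071
z1+z2 = -7.1000 - 10.5000i
|z1+z2| = sqrt(160.66) = 12.6752
|z1|+|z2| = 6.5115 + 6.3071 = 12.8186

|z1+z2| = 12.6752 ≤ |z1|+|z2| = 12.8186 (verified)


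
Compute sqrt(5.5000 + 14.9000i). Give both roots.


|z| = sqrt(30.25+222.01) = 15.8827
sqrt((|z|+a)/2) = sqrt((15.8827+5.5)/2) = sqrt(10.6913) = 3.2698
sqrt((|z|-a)/2) = sqrt((15.8827-5.5)/2) = sqrt(5.1913) = 2.2785

±(3.2698 + 2.2785i) i.e. 3.2698 + 2.2785i and -3.2698 - 2.2785i


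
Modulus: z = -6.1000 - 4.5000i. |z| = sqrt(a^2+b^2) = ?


|z| = sqrt((-6.1)^2 + (-4.5)^2) = sqrt(37.21 + 20.25) = sqrt(57.46) = 7.5802

|z| = 7.5802


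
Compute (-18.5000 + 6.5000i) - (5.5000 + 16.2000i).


Real: -18.5 - 5.5 = -24
Imag: 6.5 - 16.2 = -9.7

-24.0000 - 9.7000i


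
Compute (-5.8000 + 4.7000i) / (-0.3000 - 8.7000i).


Conjugate of z2 = -0.3000 + 8.7000i
Numerator: (-5.8000 + 4.7000i)(-0.3000 + 8.7000i) = -39.1500 - 51.8700i
Denominator: (-0.3)^2 + (-8.7)^2 = 75.78
Result = (-39.1500 - 51.8700i)/75.78

-0.5166 - 0.6845i


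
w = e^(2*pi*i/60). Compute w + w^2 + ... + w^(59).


With w = e^(2*pi*i/60), all 60 of the 60th roots of unity w^0 = 1, w, ..., w^(59) sum to 0: 1 + w + ... + w^(59) = (1 - w^60)/(1 - w) = 0 since w^60 = 1, w ≠ 1.
Removing the root 1: w + w^2 + ... + w^(59) = 0 - 1 = -1

Sum = -1


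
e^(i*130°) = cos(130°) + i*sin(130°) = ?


cos(130°) = -0.6428
sin(130°) = 0.7660

e^(i*130°) = -0.6428 + 0.7660i


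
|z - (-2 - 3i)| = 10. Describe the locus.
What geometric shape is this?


|z - z0| = r is a circle with center z0 and radius r.
Center = (-2, -3), radius = 10

Circle with center (-2, -3) and radius 10


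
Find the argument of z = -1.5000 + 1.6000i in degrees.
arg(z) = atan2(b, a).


Re = -1.5, Im = 1.6
arg = atan2(1.6, -1.5) = 133.1524 degrees

arg(z) = 133.1524 degrees


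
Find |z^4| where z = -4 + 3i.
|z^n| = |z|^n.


|z| = sqrt(16+9) = sqrt(25) = 5
|z^4| = |z|^4 = 5^4 = 625

|z^4| = 625


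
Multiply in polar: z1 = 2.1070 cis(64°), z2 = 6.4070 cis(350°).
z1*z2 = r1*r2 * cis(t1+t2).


r = 2.1070 * 6.4070 = 13.4995
theta = 64° + 350° = 414° = 54° (mod 360)

13.4995 cis(54°)


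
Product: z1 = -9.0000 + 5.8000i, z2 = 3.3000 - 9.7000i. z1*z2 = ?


Real = -9*3.3 - 5.8*(-9.7) = -29.7 - (-56.26) = 26.56
Imag = -9*(-9.7) + 3.3*5.8 = 87.3 + 19.14 = 106.44

26.5600 + 106.4400i


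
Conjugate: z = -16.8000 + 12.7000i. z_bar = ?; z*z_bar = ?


z_bar = -16.8000 - 12.7000i
z*z_bar = (-16.8)^2 + 12.7^2 = 282.24 + 161.29 = 443.53

z_bar = -16.8000 - 12.7000i, z*z_bar = 443.53


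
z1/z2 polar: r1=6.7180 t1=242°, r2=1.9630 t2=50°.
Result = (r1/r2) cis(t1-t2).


r = 6.7180 / 1.9630 = 3.4223
theta = 242° - 50° = 192° = 192° (mod 360)

3.4223 cis(192°)


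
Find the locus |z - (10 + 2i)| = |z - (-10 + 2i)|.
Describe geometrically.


Equal distances means the locus is the perpendicular bisector of z1 and z2.
Midpoint = ((10+(-10))/2, (2+2)/2) = (0, 2.0000)

Perpendicular bisector through (0, 2.0000)


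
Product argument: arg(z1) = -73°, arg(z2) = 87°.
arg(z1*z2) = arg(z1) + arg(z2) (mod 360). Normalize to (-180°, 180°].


arg(z1*z2) = -73° + 87° = 14°
Normalized to (-180°, 180°]: 14°

14°


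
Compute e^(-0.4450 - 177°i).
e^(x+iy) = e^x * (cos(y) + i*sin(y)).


e^-0.4450 = 0.6408
cos(-177°) = -0.9986
sin(-177°) = -0.0523
Real = 0.6408*(-0.9986) = -0.6399
Imag = 0.6408*(-0.0523) = -0.0335

-0.6399 - 0.0335i


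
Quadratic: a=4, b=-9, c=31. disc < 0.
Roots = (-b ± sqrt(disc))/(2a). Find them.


disc = (-9)^2 - 4*4*31 = 81 - 496 = -415
sqrt(|disc|) = sqrt(415) = 20.3715
Real part = 9/(2*4) = 1.1250
Imag part = 20.3715/(2*4) = 2.5464

1.1250 ± 2.5464i


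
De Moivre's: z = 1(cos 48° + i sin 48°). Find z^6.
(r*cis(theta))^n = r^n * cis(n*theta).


r^6 = 1^6 = 1
n*theta = 6*48° = 288° = 288° (mod 360)
a = 1*cos(288°) = 0.3090
b = 1*sin(288°) = -0.9511

1 cis(288°) = 0.3090 - 0.9511i


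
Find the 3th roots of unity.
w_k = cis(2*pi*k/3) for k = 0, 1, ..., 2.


The 3th roots of unity are cis(360k/3°) for k=0..2
Angle step = 360/3 = 120°
Primitive root: cis(120°)
Primitive root = -0.5000 + 0.8660i

3 roots at angles: 0°, 120°, 240°


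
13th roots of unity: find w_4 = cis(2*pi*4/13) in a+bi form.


Angle = 360*4/13 = 110.7692°
a = cos(110.7692°) = -0.3546
b = sin(110.7692°) = 0.9350

-0.3546 + 0.9350i


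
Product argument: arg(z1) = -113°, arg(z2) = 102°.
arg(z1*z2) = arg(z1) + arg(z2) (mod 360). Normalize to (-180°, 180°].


arg(z1*z2) = -113° + 102° = -11°
Normalized to (-180°, 180°]: -11°

-11°


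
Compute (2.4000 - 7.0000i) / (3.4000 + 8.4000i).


Conjugate of z2 = 3.4000 - 8.4000i
Numerator: (2.4000 - 7.0000i)(3.4000 - 8.4000i) = -50.6400 - 43.9600i
Denominator: 3.4^2 + 8.4^2 = 82.12
Result = (-50.6400 - 43.9600i)/82.12

-0.6167 - 0.5353i


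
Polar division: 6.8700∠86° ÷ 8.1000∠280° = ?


r = 6.8700 / 8.1000 = 0.8481
theta = 86° - 280° = -194° = 166° (mod 360)

0.8481 cis(166°)


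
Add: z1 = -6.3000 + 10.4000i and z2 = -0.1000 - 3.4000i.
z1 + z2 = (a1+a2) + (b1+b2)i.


Real: -6.3 - 0.1 = -6.4
Imag: 10.4 - 3.4 = 7

-6.4000 + 7.0000i


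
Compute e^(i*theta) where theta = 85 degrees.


cos(85°) = 0.0872
sin(85°) = 0.9962

e^(i*85°) = 0.0872 + 0.9962i


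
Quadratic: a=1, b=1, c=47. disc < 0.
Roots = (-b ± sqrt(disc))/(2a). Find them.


disc = 1^2 - 4*1*47 = 1 - 188 = -187
sqrt(|disc|) = sqrt(187) = 13.6748
Real part = -1/(2*1) = -0.5000
Imag part = 13.6748/(2*1) = 6.8374

-0.5000 ± 6.8374i


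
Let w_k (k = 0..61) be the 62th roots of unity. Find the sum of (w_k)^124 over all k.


The roots are w_k = w^k with w = e^(2*pi*i/62), and (w^k)^124 = (w^124)^k.
So S = 1 + u + u^2 + ... + u^(61) with u = w^124.
124 = 2*62 + 0, so 124 is a multiple of 62 and u = (w^62)^2 = 1.
Every one of the 62 terms equals 1: S = 62

S = 62


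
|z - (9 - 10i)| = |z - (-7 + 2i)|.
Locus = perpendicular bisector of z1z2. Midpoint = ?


Equal distances means the locus is the perpendicular bisector of z1 and z2.
Midpoint = ((9+(-7))/2, (-10+2)/2) = (1.0000, -4.0000)

Perpendicular bisector through (1.0000, -4.0000)


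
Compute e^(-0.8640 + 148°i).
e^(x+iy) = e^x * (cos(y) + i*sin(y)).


e^-0.8640 = 0.42147
cos(148°) = -0.848
sin(148°) = 0.5299
Real = 0.42147*(-0.848) = -0.3574
Imag = 0.42147*0.5299 = 0.2233

-0.3574 + 0.2233i


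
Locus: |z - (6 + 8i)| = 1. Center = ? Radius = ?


|z - z0| = r is a circle with center z0 and radius r.
Center = (6, 8), radius = 1

Circle with center (6, 8) and radius 1


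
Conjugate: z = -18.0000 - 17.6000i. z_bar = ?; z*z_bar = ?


z_bar = -18.0000 + 17.6000i
z*z_bar = (-18)^2 + (-17.6)^2 = 324 + 309.76 = 633.76

z_bar = -18.0000 + 17.6000i, z*z_bar = 633.76


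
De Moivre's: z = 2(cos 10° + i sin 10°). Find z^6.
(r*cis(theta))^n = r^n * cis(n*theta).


r^6 = 2^6 = 64
n*theta = 6*10° = 60° = 60° (mod 360)
a = 64*cos(60°) = 32.0000
b = 64*sin(60°) = 55.4256

64 cis(60°) = 32.0000 + 55.4256i


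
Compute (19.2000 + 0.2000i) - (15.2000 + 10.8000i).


Real: 19.2 - 15.2 = 4
Imag: 0.2 - 10.8 = -10.6

4.0000 - 10.6000i


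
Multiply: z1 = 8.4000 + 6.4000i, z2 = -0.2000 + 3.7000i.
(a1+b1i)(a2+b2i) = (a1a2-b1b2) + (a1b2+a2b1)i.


Real = 8.4*(-0.2) - 6.4*3.7 = -1.68 - 23.68 = -25.36
Imag = 8.4*3.7 - (0.2)*6.4 = 31.08 - (1.28) = 29.8

-25.3600 + 29.8000i


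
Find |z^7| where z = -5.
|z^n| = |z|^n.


|z| = sqrt(25+0) = sqrt(25) = 5
|z^7| = |z|^7 = 5^7 = 78125

|z^7| = 78125


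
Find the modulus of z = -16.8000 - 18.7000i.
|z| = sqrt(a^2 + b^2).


|z| = sqrt((-16.8)^2 + (-18.7)^2) = sqrt(282.24 + 349.69) = sqrt(631.93) = 25.1382

|z| = 25.1382


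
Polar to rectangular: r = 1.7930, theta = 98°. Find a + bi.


a = 1.7930*cos(98°) = 1.7930*(-0.13917) = -0.2495
b = 1.7930*sin(98°) = 1.7930*0.9903 = 1.7756

-0.2495 + 1.7756i


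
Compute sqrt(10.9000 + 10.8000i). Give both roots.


|z| = sqrt(118.81+116.64) = 15.3444
sqrt((|z|+a)/2) = sqrt((15.3444+10.9)/2) = sqrt(13.1222) = 3.6225
sqrt((|z|-a)/2) = sqrt((15.3444-10.9)/2) = sqrt(2.2222) = 1.4907

±(3.6225 + 1.4907i) i.e. 3.6225 + 1.4907i and -3.6225 - 1.4907i


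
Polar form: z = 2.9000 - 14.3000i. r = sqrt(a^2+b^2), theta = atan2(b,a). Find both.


r = sqrt(8.41+204.49) = sqrt(212.9) = 14.5911
theta = atan2(-14.3, 2.9) = -78.5360 degrees

r = 14.5911, theta = -78.5360 degrees


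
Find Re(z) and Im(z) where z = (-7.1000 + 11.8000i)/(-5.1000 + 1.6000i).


Multiply by conjugate: (-7.1000 + 11.8000i)(-5.1000 - 1.6000i) / ((-5.1)^2 + 1.6^2)
Numerator real = -7.1*(-5.1) + 11.8*1.6 = 55.09
Numerator imag = 11.8*(-5.1) - (-7.1)*1.6 = -48.82
Denominator = 28.57
Re(z) = 55.09/28.57 = 1.9282
Im(z) = -48.82/28.57 = -1.7088

Re(z) = 1.9282, Im(z) = -1.7088


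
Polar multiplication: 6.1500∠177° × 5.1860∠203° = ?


r = 6.1500 * 5.1860 = 31.8939
theta = 177° + 203° = 380° = 20° (mod 360)

31.8939 cis(20°)


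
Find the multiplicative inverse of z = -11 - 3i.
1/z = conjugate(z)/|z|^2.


|z|^2 = 121+9 = 130
1/z = (-11 + 3i)/130

1/z = -0.0846 + 0.0231i


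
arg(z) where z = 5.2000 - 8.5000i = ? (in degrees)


Re = 5.2, Im = -8.5
arg = atan2(-8.5, 5.2) = -58.5432 degrees

arg(z) = -58.5432 degrees


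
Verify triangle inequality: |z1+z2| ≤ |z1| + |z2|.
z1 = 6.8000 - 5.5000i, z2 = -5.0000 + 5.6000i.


|z1| = sqrt(6.8^2 + (-5.5)^2) = sqrt(76.49) = 8.7459
|z2| = sqrt((-5)^2 + 5.6^2) = sqrt(56.36) = 7.5073
z1+z2 = 1.8000 + 0.1000i
|z1+z2| = sqrt(3.25) = 1.8028
|z1|+|z2| = 8.7459 + 7.5073 = 16.2532

|z1+z2| = 1.8028 ≤ |z1|+|z2| = 16.2532 (verified)


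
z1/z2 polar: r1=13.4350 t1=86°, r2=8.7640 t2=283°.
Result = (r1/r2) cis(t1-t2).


r = 13.4350 / 8.7640 = 1.5330
theta = 86° - 283° = -197° = 163° (mod 360)

1.5330 cis(163°)


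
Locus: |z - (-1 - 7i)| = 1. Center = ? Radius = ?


|z - z0| = r is a circle with center z0 and radius r.
Center = (-1, -7), radius = 1

Circle with center (-1, -7) and radius 1


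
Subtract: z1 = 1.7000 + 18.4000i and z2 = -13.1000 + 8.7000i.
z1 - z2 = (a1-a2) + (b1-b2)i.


Real: 1.7 + 13.1 = 14.8
Imag: 18.4 - 8.7 = 9.7

14.8000 + 9.7000i


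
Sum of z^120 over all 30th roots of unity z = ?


The roots are w_k = w^k with w = e^(2*pi*i/30), and (w^k)^120 = (w^120)^k.
So S = 1 + u + u^2 + ... + u^(29) with u = w^120.
120 = 4*30 + 0, so 120 is a multiple of 30 and u = (w^30)^4 = 1.
Every one of the 30 terms equals 1: S = 30

S = 30


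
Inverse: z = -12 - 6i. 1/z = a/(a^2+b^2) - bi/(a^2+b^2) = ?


|z|^2 = 144+36 = 180
1/z = (-12 + 6i)/180

1/z = -0.0667 + 0.0333i


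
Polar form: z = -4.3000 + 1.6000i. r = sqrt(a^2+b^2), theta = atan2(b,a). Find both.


r = sqrt(18.49+2.56) = sqrt(21.05) = 4.5880
theta = atan2(1.6, -4.3) = 159.5901 degrees

r = 4.5880, theta = 159.5901 degrees


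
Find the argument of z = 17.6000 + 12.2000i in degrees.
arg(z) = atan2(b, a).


Re = 17.6, Im = 12.2
arg = atan2(12.2, 17.6) = 34.7290 degrees

arg(z) = 34.7290 degrees


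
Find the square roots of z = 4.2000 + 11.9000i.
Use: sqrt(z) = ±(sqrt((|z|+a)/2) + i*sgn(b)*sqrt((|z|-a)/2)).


|z| = sqrt(17.64+141.61) = 12.6194
sqrt((|z|+a)/2) = sqrt((12.6194+4.2)/2) = sqrt(8.4097) = 2.9000
sqrt((|z|-a)/2) = sqrt((12.6194-4.2)/2) = sqrt(4.2097) = 2.0518

±(2.9000 + 2.0518i) i.e. 2.9000 + 2.0518i and -2.9000 - 2.0518i


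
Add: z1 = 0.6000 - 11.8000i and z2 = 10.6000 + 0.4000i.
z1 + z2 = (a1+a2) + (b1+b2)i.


Real: 0.6 + 10.6 = 11.2
Imag: -11.8 + 0.4 = -11.4

11.2000 - 11.4000i


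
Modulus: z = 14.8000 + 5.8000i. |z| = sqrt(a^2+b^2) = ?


|z| = sqrt(14.8^2 + 5.8^2) = sqrt(219.04 + 33.64) = sqrt(252.68) = 15.8959

|z| = 15.8959


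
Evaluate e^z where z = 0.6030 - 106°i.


e^0.6030 = 1.8276
cos(-106°) = -0.27564
sin(-106°) = -0.96126
Real = 1.8276*(-0.27564) = -0.5038
Imag = 1.8276*(-0.96126) = -1.7568

-0.5038 - 1.7568i


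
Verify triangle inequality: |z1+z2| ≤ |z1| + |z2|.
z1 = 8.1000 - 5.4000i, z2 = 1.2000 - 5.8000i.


|z1| = sqrt(8.1^2 + (-5.4)^2) = sqrt(94.77) = 9.7350
|z2| = sqrt(1.2^2 + (-5.8)^2) = sqrt(35.08) = 5.9228
z1+z2 = 9.3000 - 11.2000i
|z1+z2| = sqrt(211.93) = 14.5578
|z1|+|z2| = 9.7350 + 5.9228 = 15.6578

|z1+z2| = 14.5578 ≤ |z1|+|z2| = 15.6578 (verified)


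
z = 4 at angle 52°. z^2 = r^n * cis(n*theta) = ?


r^2 = 4^2 = 16
n*theta = 2*52° = 104° = 104° (mod 360)
a = 16*cos(104°) = -3.8708
b = 16*sin(104°) = 15.5247

16 cis(104°) = -3.8708 + 15.5247i


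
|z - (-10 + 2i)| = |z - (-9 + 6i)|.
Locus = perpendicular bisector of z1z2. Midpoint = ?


Equal distances means the locus is the perpendicular bisector of z1 and z2.
Midpoint = ((-10+(-9))/2, (2+6)/2) = (-9.5000, 4.0000)

Perpendicular bisector through (-9.5000, 4.0000)


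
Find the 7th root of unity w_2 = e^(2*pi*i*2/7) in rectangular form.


Angle = 360*2/7 = 102.8571°
a = cos(102.8571°) = -0.2225
b = sin(102.8571°) = 0.9749

-0.2225 + 0.9749i


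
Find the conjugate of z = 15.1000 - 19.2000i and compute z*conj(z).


z_bar = 15.1000 + 19.2000i
z*z_bar = 15.1^2 + (-19.2)^2 = 228.01 + 368.64 = 596.65

z_bar = 15.1000 + 19.2000i, z*z_bar = 596.65


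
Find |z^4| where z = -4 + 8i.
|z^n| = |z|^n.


|z| = sqrt(16+64) = sqrt(80) = 8.9443
|z^4| = |z|^4 = (sqrt(80))^4 = 80^2 = 6400

|z^4| = 6400


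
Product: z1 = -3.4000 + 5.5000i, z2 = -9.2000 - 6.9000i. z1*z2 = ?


Real = -3.4*(-9.2) - 5.5*(-6.9) = 31.28 - (-37.95) = 69.23
Imag = -3.4*(-6.9) - (9.2)*5.5 = 23.46 - (50.6) = -27.14

69.2300 - 27.1400i


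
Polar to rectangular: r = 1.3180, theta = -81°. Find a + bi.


a = 1.3180*cos(-81°) = 1.3180*0.15643 = 0.2062
b = 1.3180*sin(-81°) = 1.3180*(-0.9877) = -1.3018

0.2062 - 1.3018i


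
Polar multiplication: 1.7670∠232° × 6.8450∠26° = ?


r = 1.7670 * 6.8450 = 12.0951
theta = 232° + 26° = 258° = 258° (mod 360)

12.0951 cis(258°)


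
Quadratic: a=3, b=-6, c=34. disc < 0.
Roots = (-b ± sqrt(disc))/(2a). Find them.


disc = (-6)^2 - 4*3*34 = 36 - 408 = -372
sqrt(|disc|) = sqrt(372) = 19.2873
Real part = 6/(2*3) = 1.0000
Imag part = 19.2873/(2*3) = 3.2146

1.0000 ± 3.2146i


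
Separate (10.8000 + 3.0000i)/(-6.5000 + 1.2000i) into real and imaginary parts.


Multiply by conjugate: (10.8000 + 3.0000i)(-6.5000 - 1.2000i) / ((-6.5)^2 + 1.2^2)
Numerator real = 10.8*(-6.5) + 3*1.2 = -66.6
Numerator imag = 3*(-6.5) - 10.8*1.2 = -32.46
Denominator = 43.69
Re(z) = -66.6/43.69 = -1.5244
Im(z) = -32.46/43.69 = -0.7430

Re(z) = -1.5244, Im(z) = -0.7430


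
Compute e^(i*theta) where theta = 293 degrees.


cos(293°) = 0.3907
sin(293°) = -0.9205

e^(i*293°) = 0.3907 - 0.9205i


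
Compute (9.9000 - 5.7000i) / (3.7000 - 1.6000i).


Conjugate of z2 = 3.7000 + 1.6000i
Numerator: (9.9000 - 5.7000i)(3.7000 + 1.6000i) = 45.7500 - 5.2500i
Denominator: 3.7^2 + (-1.6)^2 = 16.25
Result = (45.7500 - 5.2500i)/16.25

2.8154 - 0.3231i


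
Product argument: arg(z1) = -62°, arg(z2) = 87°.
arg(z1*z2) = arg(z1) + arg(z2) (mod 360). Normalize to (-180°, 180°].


arg(z1*z2) = -62° + 87° = 25°
Normalized to (-180°, 180°]: 25°

25°


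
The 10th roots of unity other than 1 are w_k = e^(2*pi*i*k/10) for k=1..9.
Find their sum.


With w = e^(2*pi*i/10), all 10 of the 10th roots of unity w^0 = 1, w, ..., w^(9) sum to 0: 1 + w + ... + w^(9) = (1 - w^10)/(1 - w) = 0 since w^10 = 1, w ≠ 1.
Removing the root 1: w + w^2 + ... + w^(9) = 0 - 1 = -1

Sum = -1


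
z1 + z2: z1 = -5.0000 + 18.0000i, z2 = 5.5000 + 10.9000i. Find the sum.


Real: -5 + 5.5 = 0.5
Imag: 18 + 10.9 = 28.9

0.5000 + 28.9000i


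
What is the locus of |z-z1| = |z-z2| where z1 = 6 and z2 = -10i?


Equal distances means the locus is the perpendicular bisector of z1 and z2.
Midpoint = ((6+0)/2, (0+(-10))/2) = (3.0000, -5.0000)

Perpendicular bisector through (3.0000, -5.0000)


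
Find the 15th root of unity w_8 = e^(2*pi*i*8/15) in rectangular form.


Angle = 360*8/15 = 192°
a = cos(192°) = -0.9781
b = sin(192°) = -0.2079

-0.9781 - 0.2079i


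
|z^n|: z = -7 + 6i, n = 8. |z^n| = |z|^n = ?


|z| = sqrt(49+36) = sqrt(85) = 9.2195
|z^8| = |z|^8 = (sqrt(85))^8 = 85^4 = 52200625

|z^8| = 52200625


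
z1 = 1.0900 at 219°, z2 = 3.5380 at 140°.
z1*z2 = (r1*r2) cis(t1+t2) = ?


r = 1.0900 * 3.5380 = 3.8564
theta = 219° + 140° = 359° = 359° (mod 360)

3.8564 cis(359°)


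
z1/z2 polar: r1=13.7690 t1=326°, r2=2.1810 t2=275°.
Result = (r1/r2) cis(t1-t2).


r = 13.7690 / 2.1810 = 6.3132
theta = 326° - 275° = 51° = 51° (mod 360)

6.3132 cis(51°)


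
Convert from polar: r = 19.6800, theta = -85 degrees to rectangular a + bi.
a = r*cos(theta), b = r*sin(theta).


a = 19.6800*cos(-85°) = 19.6800*0.087156 = 1.7152
b = 19.6800*sin(-85°) = 19.6800*(-0.996195) = -19.6051

1.7152 - 19.6051i


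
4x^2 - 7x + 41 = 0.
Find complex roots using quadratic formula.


disc = (-7)^2 - 4*4*41 = 49 - 656 = -607
sqrt(|disc|) = sqrt(607) = 24.6374
Real part = 7/(2*4) = 0.8750
Imag part = 24.6374/(2*4) = 3.0797

0.8750 ± 3.0797i


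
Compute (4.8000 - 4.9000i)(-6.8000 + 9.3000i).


Real = 4.8*(-6.8) - (-4.9)*9.3 = -32.64 - (-45.57) = 12.93
Imag = 4.8*9.3 - (6.8)*(-4.9) = 44.64 + 33.32 = 77.96

12.9300 + 77.9600i


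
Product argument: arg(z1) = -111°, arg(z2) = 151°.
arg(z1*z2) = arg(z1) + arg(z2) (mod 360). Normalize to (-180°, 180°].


arg(z1*z2) = -111° + 151° = 40°
Normalized to (-180°, 180°]: 40°

40°


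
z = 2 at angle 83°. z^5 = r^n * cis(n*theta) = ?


r^5 = 2^5 = 32
n*theta = 5*83° = 415° = 55° (mod 360)
a = 32*cos(55°) = 18.3544
b = 32*sin(55°) = 26.2129

32 cis(55°) = 18.3544 + 26.2129i


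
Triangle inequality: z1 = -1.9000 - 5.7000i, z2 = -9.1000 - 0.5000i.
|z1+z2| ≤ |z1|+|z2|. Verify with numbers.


|z1| = sqrt((-1.9)^2 + (-5.7)^2) = sqrt(36.1) = 6.0083
|z2| = sqrt((-9.1)^2 + (-0.5)^2) = sqrt(83.06) = 9.1137
z1+z2 = -11.0000 - 6.2000i
|z1+z2| = sqrt(159.44) = 12.6270
|z1|+|z2| = 6.0083 + 9.1137 = 15.1220

|z1+z2| = 12.6270 ≤ |z1|+|z2| = 15.1220 (verified)


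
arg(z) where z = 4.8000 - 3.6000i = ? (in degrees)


Re = 4.8, Im = -3.6
arg = atan2(-3.6, 4.8) = -36.8699 degrees

arg(z) = -36.8699 degrees


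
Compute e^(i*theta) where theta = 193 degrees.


cos(193°) = -0.9744
sin(193°) = -0.2250

e^(i*193°) = -0.9744 - 0.2250i


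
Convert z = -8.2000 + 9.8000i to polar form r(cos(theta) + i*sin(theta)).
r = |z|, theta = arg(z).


r = sqrt(67.24+96.04) = sqrt(163.28) = 12.7781
theta = atan2(9.8, -8.2) = 129.9204 degrees

r = 12.7781, theta = 129.9204 degrees


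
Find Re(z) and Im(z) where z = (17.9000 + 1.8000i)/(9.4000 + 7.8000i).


Multiply by conjugate: (17.9000 + 1.8000i)(9.4000 - 7.8000i) / (9.4^2 + 7.8^2)
Numerator real = 17.9*9.4 + 1.8*7.8 = 182.3
Numerator imag = 1.8*9.4 - 17.9*7.8 = -122.7
Denominator = 149.2
Re(z) = 182.3/149.2 = 1.2218
Im(z) = -122.7/149.2 = -0.8224

Re(z) = 1.2218, Im(z) = -0.8224


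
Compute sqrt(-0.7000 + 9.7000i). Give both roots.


|z| = sqrt(0.49+94.09) = 9.7252
sqrt((|z|+a)/2) = sqrt((9.7252+(-0.7))/2) = sqrt(4.5126) = 2.1243
sqrt((|z|-a)/2) = sqrt((9.7252-(-0.7))/2) = sqrt(5.2126) = 2.2831

±(2.1243 + 2.2831i) i.e. 2.1243 + 2.2831i and -2.1243 - 2.2831i


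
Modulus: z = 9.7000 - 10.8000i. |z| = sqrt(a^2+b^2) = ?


|z| = sqrt(9.7^2 + (-10.8)^2) = sqrt(94.09 + 116.64) = sqrt(210.73) = 14.5165

|z| = 14.5165


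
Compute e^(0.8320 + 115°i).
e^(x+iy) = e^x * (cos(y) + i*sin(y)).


e^0.8320 = 2.2979
cos(115°) = -0.4226
sin(115°) = 0.9063
Real = 2.2979*(-0.4226) = -0.9711
Imag = 2.2979*0.9063 = 2.0826

-0.9711 + 2.0826i


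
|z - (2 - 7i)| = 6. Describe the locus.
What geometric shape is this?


|z - z0| = r is a circle with center z0 and radius r.
Center = (2, -7), radius = 6

Circle with center (2, -7) and radius 6


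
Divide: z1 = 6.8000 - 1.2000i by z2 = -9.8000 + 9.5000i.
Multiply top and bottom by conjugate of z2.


Conjugate of z2 = -9.8000 - 9.5000i
Numerator: (6.8000 - 1.2000i)(-9.8000 - 9.5000i) = -78.0400 - 52.8400i
Denominator: (-9.8)^2 + 9.5^2 = 186.29
Result = (-78.0400 - 52.8400i)/186.29

-0.4189 - 0.2836i


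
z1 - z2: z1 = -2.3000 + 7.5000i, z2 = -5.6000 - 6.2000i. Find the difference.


Real: -2.3 + 5.6 = 3.3
Imag: 7.5 + 6.2 = 13.7

3.3000 + 13.7000i


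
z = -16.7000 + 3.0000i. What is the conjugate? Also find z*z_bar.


z_bar = -16.7000 - 3.0000i
z*z_bar = (-16.7)^2 + 3^2 = 278.89 + 9 = 287.89

z_bar = -16.7000 - 3.0000i, z*z_bar = 287.89


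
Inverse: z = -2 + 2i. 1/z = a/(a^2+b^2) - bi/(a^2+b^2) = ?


|z|^2 = 4+4 = 8
1/z = (-2 - 2i)/8

1/z = -0.2500 - 0.2500i


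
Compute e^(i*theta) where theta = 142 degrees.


cos(142°) = -0.7880
sin(142°) = 0.6157

e^(i*142°) = -0.7880 + 0.6157i


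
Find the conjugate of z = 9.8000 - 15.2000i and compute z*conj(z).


z_bar = 9.8000 + 15.2000i
z*z_bar = 9.8^2 + (-15.2)^2 = 96.04 + 231.04 = 327.08

z_bar = 9.8000 + 15.2000i, z*z_bar = 327.08


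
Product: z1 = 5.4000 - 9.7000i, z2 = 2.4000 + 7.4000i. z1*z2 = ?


Real = 5.4*2.4 - (-9.7)*7.4 = 12.96 - (-71.78) = 84.74
Imag = 5.4*7.4 + 2.4*(-9.7) = 39.96 - (23.28) = 16.68

84.7400 + 16.6800i


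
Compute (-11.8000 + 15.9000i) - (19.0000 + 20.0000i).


Real: -11.8 - 19 = -30.8
Imag: 15.9 - 20 = -4.1

-30.8000 - 4.1000i


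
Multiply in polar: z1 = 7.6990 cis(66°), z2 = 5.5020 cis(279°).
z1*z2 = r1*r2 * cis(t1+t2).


r = 7.6990 * 5.5020 = 42.3599
theta = 66° + 279° = 345° = 345° (mod 360)

42.3599 cis(345°)


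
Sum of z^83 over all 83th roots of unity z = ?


The roots are w_k = w^k with w = e^(2*pi*i/83), and (w^k)^83 = (w^83)^k.
So S = 1 + u + u^2 + ... + u^(82) with u = w^83.
83 = 1*83 + 0, so 83 is a multiple of 83 and u = (w^83)^1 = 1.
Every one of the 83 terms equals 1: S = 83

S = 83


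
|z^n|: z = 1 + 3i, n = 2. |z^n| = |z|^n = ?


|z| = sqrt(1+9) = sqrt(10) = 3.1623
|z^2| = |z|^2 = (sqrt(10))^2 = 10

|z^2| = 10


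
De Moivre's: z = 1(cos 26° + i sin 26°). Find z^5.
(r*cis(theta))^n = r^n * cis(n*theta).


r^5 = 1^5 = 1
n*theta = 5*26° = 130° = 130° (mod 360)
a = 1*cos(130°) = -0.6428
b = 1*sin(130°) = 0.7660

1 cis(130°) = -0.6428 + 0.7660i


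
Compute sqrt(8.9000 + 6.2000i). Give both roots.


|z| = sqrt(79.21+38.44) = 10.8467
sqrt((|z|+a)/2) = sqrt((10.8467+8.9)/2) = sqrt(9.8733) = 3.1422
sqrt((|z|-a)/2) = sqrt((10.8467-8.9)/2) = sqrt(0.9733) = 0.9866

±(3.1422 + 0.9866i) i.e. 3.1422 + 0.9866i and -3.1422 - 0.9866i


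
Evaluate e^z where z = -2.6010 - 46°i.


e^-2.6010 = 0.0742
cos(-46°) = 0.6947
sin(-46°) = -0.7193
Real = 0.0742*0.6947 = 0.0515
Imag = 0.0742*(-0.7193) = -0.0534

0.0515 - 0.0534i


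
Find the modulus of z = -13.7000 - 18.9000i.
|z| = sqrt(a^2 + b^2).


|z| = sqrt((-13.7)^2 + (-18.9)^2) = sqrt(187.69 + 357.21) = sqrt(544.9) = 23.3431

|z| = 23.3431


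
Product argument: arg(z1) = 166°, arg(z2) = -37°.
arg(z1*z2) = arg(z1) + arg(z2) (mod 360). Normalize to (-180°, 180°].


arg(z1*z2) = 166° - 37° = 129°
Normalized to (-180°, 180°]: 129°

129°


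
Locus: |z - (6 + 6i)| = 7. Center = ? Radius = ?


|z - z0| = r is a circle with center z0 and radius r.
Center = (6, 6), radius = 7

Circle with center (6, 6) and radius 7


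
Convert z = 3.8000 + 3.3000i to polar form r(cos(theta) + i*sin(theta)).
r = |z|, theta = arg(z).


r = sqrt(14.44+10.89) = sqrt(25.33) = 5.0329
theta = atan2(3.3, 3.8) = 40.9717 degrees

r = 5.0329, theta = 40.9717 degrees


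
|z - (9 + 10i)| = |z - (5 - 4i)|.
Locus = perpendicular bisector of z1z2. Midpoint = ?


Equal distances means the locus is the perpendicular bisector of z1 and z2.
Midpoint = ((9+5)/2, (10+(-4))/2) = (7.0000, 3.0000)

Perpendicular bisector through (7.0000, 3.0000)


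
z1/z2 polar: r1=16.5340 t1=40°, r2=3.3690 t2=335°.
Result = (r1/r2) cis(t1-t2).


r = 16.5340 / 3.3690 = 4.9077
theta = 40° - 335° = -295° = 65° (mod 360)

4.9077 cis(65°)


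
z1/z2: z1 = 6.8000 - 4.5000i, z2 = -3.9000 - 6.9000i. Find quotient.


Conjugate of z2 = -3.9000 + 6.9000i
Numerator: (6.8000 - 4.5000i)(-3.9000 + 6.9000i) = 4.5300 + 64.4700i
Denominator: (-3.9)^2 + (-6.9)^2 = 62.82
Result = (4.5300 + 64.4700i)/62.82

0.0721 + 1.0263i


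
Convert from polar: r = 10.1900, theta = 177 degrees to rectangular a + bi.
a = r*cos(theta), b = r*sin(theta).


a = 10.1900*cos(177°) = 10.1900*(-0.99863) = -10.1760
b = 10.1900*sin(177°) = 10.1900*0.05234 = 0.5333

-10.1760 + 0.5333i


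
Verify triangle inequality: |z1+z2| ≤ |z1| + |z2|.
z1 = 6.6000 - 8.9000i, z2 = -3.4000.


|z1| = sqrt(6.6^2 + (-8.9)^2) = sqrt(122.77) = 11.0802
|z2| = sqrt((-3.4)^2 + 0^2) = sqrt(11.56) = 3.4000
z1+z2 = 3.2000 - 8.9000i
|z1+z2| = sqrt(89.45) = 9.4578
|z1|+|z2| = 11.0802 + 3.4000 = 14.4802

|z1+z2| = 9.4578 ≤ |z1|+|z2| = 14.4802 (verified)


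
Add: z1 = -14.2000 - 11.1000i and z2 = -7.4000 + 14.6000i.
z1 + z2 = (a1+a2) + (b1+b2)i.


Real: -14.2 - 7.4 = -21.6
Imag: -11.1 + 14.6 = 3.5

-21.6000 + 3.5000i


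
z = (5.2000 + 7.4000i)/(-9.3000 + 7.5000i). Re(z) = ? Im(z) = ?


Multiply by conjugate: (5.2000 + 7.4000i)(-9.3000 - 7.5000i) / ((-9.3)^2 + 7.5^2)
Numerator real = 5.2*(-9.3) + 7.4*7.5 = 7.14
Numerator imag = 7.4*(-9.3) - 5.2*7.5 = -107.82
Denominator = 142.74
Re(z) = 7.14/142.74 = 0.0500
Im(z) = -107.82/142.74 = -0.7554

Re(z) = 0.0500, Im(z) = -0.7554


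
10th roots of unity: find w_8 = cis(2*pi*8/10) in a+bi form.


Angle = 360*8/10 = 288°
a = cos(288°) = 0.3090
b = sin(288°) = -0.9511

0.3090 - 0.9511i


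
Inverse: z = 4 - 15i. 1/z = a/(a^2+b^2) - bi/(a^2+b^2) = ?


|z|^2 = 16+225 = 241
1/z = (4 + 15i)/241

1/z = 0.0166 + 0.0622i


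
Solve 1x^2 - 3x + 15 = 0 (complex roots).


disc = (-3)^2 - 4*1*15 = 9 - 60 = -51
sqrt(|disc|) = sqrt(51) = 7.1414
Real part = 3/(2*1) = 1.5000
Imag part = 7.1414/(2*1) = 3.5707

1.5000 ± 3.5707i


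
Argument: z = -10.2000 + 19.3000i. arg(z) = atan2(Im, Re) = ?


Re = -10.2, Im = 19.3
arg = atan2(19.3, -10.2) = 117.8563 degrees

arg(z) = 117.8563 degrees


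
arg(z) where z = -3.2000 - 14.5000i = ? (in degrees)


Re = -3.2, Im = -14.5
arg = atan2(-14.5, -3.2) = -102.4451 degrees

arg(z) = -102.4451 degrees


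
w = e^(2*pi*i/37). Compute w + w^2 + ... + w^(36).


With w = e^(2*pi*i/37), all 37 of the 37th roots of unity w^0 = 1, w, ..., w^(36) sum to 0: 1 + w + ... + w^(36) = (1 - w^37)/(1 - w) = 0 since w^37 = 1, w ≠ 1.
Removing the root 1: w + w^2 + ... + w^(36) = 0 - 1 = -1

Sum = -1


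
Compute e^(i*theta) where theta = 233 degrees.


cos(233°) = -0.6018
sin(233°) = -0.7986

e^(i*233°) = -0.6018 - 0.7986i


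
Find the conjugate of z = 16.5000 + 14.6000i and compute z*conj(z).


z_bar = 16.5000 - 14.6000i
z*z_bar = 16.5^2 + 14.6^2 = 272.25 + 213.16 = 485.41

z_bar = 16.5000 - 14.6000i, z*z_bar = 485.41


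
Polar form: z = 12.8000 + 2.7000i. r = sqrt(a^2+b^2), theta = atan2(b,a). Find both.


r = sqrt(163.84+7.29) = sqrt(171.13) = 13.0817
theta = atan2(2.7, 12.8) = 11.9112 degrees

r = 13.0817, theta = 11.9112 degrees


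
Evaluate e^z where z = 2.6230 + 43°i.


e^2.6230 = 13.7770
cos(43°) = 0.731354
sin(43°) = 0.682
Real = 13.7770*0.731354 = 10.0759
Imag = 13.7770*0.682 = 9.3959

10.0759 + 9.3959i


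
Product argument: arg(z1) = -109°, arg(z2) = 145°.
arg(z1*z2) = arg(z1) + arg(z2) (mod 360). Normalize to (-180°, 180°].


arg(z1*z2) = -109° + 145° = 36°
Normalized to (-180°, 180°]: 36°

36°


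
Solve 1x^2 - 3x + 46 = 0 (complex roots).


disc = (-3)^2 - 4*1*46 = 9 - 184 = -175
sqrt(|disc|) = sqrt(175) = 13.2288
Real part = 3/(2*1) = 1.5000
Imag part = 13.2288/(2*1) = 6.6144

1.5000 ± 6.6144i


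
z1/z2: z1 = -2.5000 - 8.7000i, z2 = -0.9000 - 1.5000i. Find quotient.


Conjugate of z2 = -0.9000 + 1.5000i
Numerator: (-2.5000 - 8.7000i)(-0.9000 + 1.5000i) = 15.3000 + 4.0800i
Denominator: (-0.9)^2 + (-1.5)^2 = 3.06
Result = (15.3000 + 4.0800i)/3.06

5.0000 + 1.3333i


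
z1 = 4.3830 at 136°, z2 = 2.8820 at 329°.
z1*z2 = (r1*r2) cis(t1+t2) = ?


r = 4.3830 * 2.8820 = 12.6318
theta = 136° + 329° = 465° = 105° (mod 360)

12.6318 cis(105°)


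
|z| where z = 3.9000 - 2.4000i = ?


|z| = sqrt(3.9^2 + (-2.4)^2) = sqrt(15.21 + 5.76) = sqrt(20.97) = 4.5793

|z| = 4.5793


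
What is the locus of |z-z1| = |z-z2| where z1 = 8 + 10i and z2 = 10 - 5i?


Equal distances means the locus is the perpendicular bisector of z1 and z2.
Midpoint = ((8+10)/2, (10+(-5))/2) = (9.0000, 2.5000)

Perpendicular bisector through (9.0000, 2.5000)


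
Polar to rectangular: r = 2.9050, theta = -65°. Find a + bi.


a = 2.9050*cos(-65°) = 2.9050*0.4226 = 1.2277
b = 2.9050*sin(-65°) = 2.9050*(-0.9063) = -2.6328

1.2277 - 2.6328i


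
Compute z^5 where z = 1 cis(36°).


r^5 = 1^5 = 1
n*theta = 5*36° = 180° = 180° (mod 360)
a = 1*cos(180°) = -1.0000
b = 1*sin(180°) = 0

1 cis(180°) = -1.0000 + 0i


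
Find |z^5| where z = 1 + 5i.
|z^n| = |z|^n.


|z| = sqrt(1+25) = sqrt(26) = 5.0990
|z^5| = |z|^5 = (sqrt(26))^5 = 26^2 * sqrt(26) = 676*sqrt(26)

|z^5| = 676*sqrt(26) ≈ 3446.9372


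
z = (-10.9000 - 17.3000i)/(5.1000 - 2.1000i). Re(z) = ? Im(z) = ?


Multiply by conjugate: (-10.9000 - 17.3000i)(5.1000 + 2.1000i) / (5.1^2 + (-2.1)^2)
Numerator real = -10.9*5.1 - (17.3)*(-2.1) = -19.26
Numerator imag = -17.3*5.1 - (-10.9)*(-2.1) = -111.12
Denominator = 30.42
Re(z) = -19.26/30.42 = -0.6331
Im(z) = -111.12/30.42 = -3.6529

Re(z) = -0.6331, Im(z) = -3.6529


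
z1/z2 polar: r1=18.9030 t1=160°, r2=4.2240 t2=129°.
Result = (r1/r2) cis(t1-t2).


r = 18.9030 / 4.2240 = 4.4751
theta = 160° - 129° = 31° = 31° (mod 360)

4.4751 cis(31°)


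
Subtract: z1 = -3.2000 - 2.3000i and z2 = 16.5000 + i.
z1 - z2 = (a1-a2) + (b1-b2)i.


Real: -3.2 - 16.5 = -19.7
Imag: -2.3 - 1 = -3.3

-19.7000 - 3.3000i


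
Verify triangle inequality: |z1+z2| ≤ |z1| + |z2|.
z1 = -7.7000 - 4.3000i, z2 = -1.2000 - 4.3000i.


|z1| = sqrt((-7.7)^2 + (-4.3)^2) = sqrt(77.78) = 8.8193
|z2| = sqrt((-1.2)^2 + (-4.3)^2) = sqrt(19.93) = 4.4643
z1+z2 = -8.9000 - 8.6000i
|z1+z2| = sqrt(153.17) = 12.3762
|z1|+|z2| = 8.8193 + 4.4643 = 13.2836

|z1+z2| = 12.3762 ≤ |z1|+|z2| = 13.2836 (verified)


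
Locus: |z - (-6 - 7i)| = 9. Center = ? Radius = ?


|z - z0| = r is a circle with center z0 and radius r.
Center = (-6, -7), radius = 9

Circle with center (-6, -7) and radius 9


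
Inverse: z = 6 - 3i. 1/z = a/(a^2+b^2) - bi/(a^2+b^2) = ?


|z|^2 = 36+9 = 45
1/z = (6 + 3i)/45

1/z = 0.1333 + 0.0667i


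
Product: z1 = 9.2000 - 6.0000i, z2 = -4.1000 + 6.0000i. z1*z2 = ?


Real = 9.2*(-4.1) - (-6)*6 = -37.72 - (-36) = -1.72
Imag = 9.2*6 - (4.1)*(-6) = 55.2 + 24.6 = 79.8

-1.7200 + 79.8000i


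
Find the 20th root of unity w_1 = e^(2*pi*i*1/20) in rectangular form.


Angle = 360*1/20 = 18°
a = cos(18°) = 0.9511
b = sin(18°) = 0.3090

0.9511 + 0.3090i


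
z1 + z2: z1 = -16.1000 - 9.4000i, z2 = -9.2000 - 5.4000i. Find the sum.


Real: -16.1 - 9.2 = -25.3
Imag: -9.4 - 5.4 = -14.8

-25.3000 - 14.8000i


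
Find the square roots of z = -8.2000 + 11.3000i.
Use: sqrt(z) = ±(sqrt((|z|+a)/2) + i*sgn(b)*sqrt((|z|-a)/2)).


|z| = sqrt(67.24+127.69) = 13.9617
sqrt((|z|+a)/2) = sqrt((13.9617+(-8.2))/2) = sqrt(2.8809) = 1.6973
sqrt((|z|-a)/2) = sqrt((13.9617-(-8.2))/2) = sqrt(11.0809) = 3.3288

±(1.6973 + 3.3288i) i.e. 1.6973 + 3.3288i and -1.6973 - 3.3288i


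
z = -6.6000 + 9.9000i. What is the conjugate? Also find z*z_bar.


z_bar = -6.6000 - 9.9000i
z*z_bar = (-6.6)^2 + 9.9^2 = 43.56 + 98.01 = 141.57

z_bar = -6.6000 - 9.9000i, z*z_bar = 141.57


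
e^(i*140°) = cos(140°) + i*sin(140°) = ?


cos(140°) = -0.7660
sin(140°) = 0.6428

e^(i*140°) = -0.7660 + 0.6428i


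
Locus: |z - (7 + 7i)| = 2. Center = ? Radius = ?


|z - z0| = r is a circle with center z0 and radius r.
Center = (7, 7), radius = 2

Circle with center (7, 7) and radius 2


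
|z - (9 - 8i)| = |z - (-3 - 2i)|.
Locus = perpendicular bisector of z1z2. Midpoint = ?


Equal distances means the locus is the perpendicular bisector of z1 and z2.
Midpoint = ((9+(-3))/2, (-8+(-2))/2) = (3.0000, -5.0000)

Perpendicular bisector through (3.0000, -5.0000)


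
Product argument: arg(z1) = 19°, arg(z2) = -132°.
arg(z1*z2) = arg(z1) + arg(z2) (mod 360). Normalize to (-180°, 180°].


arg(z1*z2) = 19° - 132° = -113°
Normalized to (-180°, 180°]: -113°

-113°


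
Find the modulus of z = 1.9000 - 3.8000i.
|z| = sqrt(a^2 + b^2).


|z| = sqrt(1.9^2 + (-3.8)^2) = sqrt(3.61 + 14.44) = sqrt(18.05) = 4.2485

|z| = 4.2485


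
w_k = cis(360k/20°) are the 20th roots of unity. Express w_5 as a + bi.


Angle = 360*5/20 = 90°
a = cos(90°) = 0
b = sin(90°) = 1.0000

0 + 1.0000i


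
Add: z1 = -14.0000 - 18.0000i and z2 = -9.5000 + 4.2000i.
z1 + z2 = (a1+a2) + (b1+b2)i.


Real: -14 - 9.5 = -23.5
Imag: -18 + 4.2 = -13.8

-23.5000 - 13.8000i


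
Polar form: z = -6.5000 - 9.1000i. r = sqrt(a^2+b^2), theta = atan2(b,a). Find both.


r = sqrt(42.25+82.81) = sqrt(125.06) = 11.1830
theta = atan2(-9.1, -6.5) = -125.5377 degrees

r = 11.1830, theta = -125.5377 degrees


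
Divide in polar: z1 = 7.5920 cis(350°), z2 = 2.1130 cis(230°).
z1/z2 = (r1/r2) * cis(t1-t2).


r = 7.5920 / 2.1130 = 3.5930
theta = 350° - 230° = 120° = 120° (mod 360)

3.5930 cis(120°)


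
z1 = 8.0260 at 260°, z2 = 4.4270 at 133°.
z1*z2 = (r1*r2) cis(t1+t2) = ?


r = 8.0260 * 4.4270 = 35.5311
theta = 260° + 133° = 393° = 33° (mod 360)

35.5311 cis(33°)


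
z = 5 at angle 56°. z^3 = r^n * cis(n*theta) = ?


r^3 = 5^3 = 125
n*theta = 3*56° = 168° = 168° (mod 360)
a = 125*cos(168°) = -122.2685
b = 125*sin(168°) = 25.9890

125 cis(168°) = -122.2685 + 25.9890i


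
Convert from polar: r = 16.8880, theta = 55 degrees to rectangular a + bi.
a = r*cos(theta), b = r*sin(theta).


a = 16.8880*cos(55°) = 16.8880*0.57358 = 9.6866
b = 16.8880*sin(55°) = 16.8880*0.81915 = 13.8338

9.6866 + 13.8338i


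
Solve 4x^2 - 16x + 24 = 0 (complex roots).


disc = (-16)^2 - 4*4*24 = 256 - 384 = -128
sqrt(|disc|) = sqrt(128) = 11.3137
Real part = 16/(2*4) = 2.0000
Imag part = 11.3137/(2*4) = 1.4142

2.0000 ± 1.4142i


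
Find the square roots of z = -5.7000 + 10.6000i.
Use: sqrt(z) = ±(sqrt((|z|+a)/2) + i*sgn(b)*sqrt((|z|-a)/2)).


|z| = sqrt(32.49+112.36) = 12.0354
sqrt((|z|+a)/2) = sqrt((12.0354+(-5.7))/2) = sqrt(3.1677) = 1.7798
sqrt((|z|-a)/2) = sqrt((12.0354-(-5.7))/2) = sqrt(8.8677) = 2.9779

±(1.7798 + 2.9779i) i.e. 1.7798 + 2.9779i and -1.7798 - 2.9779i


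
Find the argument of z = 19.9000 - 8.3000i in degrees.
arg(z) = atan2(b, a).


Re = 19.9, Im = -8.3
arg = atan2(-8.3, 19.9) = -22.6403 degrees

arg(z) = -22.6403 degrees


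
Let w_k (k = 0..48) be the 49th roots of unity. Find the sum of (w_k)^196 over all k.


The roots are w_k = w^k with w = e^(2*pi*i/49), and (w^k)^196 = (w^196)^k.
So S = 1 + u + u^2 + ... + u^(48) with u = w^196.
196 = 4*49 + 0, so 196 is a multiple of 49 and u = (w^49)^4 = 1.
Every one of the 49 terms equals 1: S = 49

S = 49


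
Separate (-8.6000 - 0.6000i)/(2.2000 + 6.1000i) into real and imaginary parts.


Multiply by conjugate: (-8.6000 - 0.6000i)(2.2000 - 6.1000i) / (2.2^2 + 6.1^2)
Numerator real = -8.6*2.2 - (0.6)*6.1 = -22.58
Numerator imag = -0.6*2.2 - (-8.6)*6.1 = 51.14
Denominator = 42.05
Re(z) = -22.58/42.05 = -0.5370
Im(z) = 51.14/42.05 = 1.2162

Re(z) = -0.5370, Im(z) = 1.2162


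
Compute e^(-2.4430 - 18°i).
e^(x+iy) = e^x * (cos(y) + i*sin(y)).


e^-2.4430 = 0.0869
cos(-18°) = 0.95106
sin(-18°) = -0.309
Real = 0.0869*0.95106 = 0.0826
Imag = 0.0869*(-0.309) = -0.0269

0.0826 - 0.0269i


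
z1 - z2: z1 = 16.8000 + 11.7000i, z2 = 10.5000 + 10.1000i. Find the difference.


Real: 16.8 - 10.5 = 6.3
Imag: 11.7 - 10.1 = 1.6

6.3000 + 1.6000i


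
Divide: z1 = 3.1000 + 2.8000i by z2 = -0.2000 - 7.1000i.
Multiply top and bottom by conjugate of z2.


Conjugate of z2 = -0.2000 + 7.1000i
Numerator: (3.1000 + 2.8000i)(-0.2000 + 7.1000i) = -20.5000 + 21.4500i
Denominator: (-0.2)^2 + (-7.1)^2 = 50.45
Result = (-20.5000 + 21.4500i)/50.45

-0.4063 + 0.4252i


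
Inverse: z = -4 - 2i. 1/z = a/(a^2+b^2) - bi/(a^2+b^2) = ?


|z|^2 = 16+4 = 20
1/z = (-4 + 2i)/20

1/z = -0.2000 + 0.1000i


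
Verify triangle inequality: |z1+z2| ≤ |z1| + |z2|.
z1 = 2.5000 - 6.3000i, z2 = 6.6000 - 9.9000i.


|z1| = sqrt(2.5^2 + (-6.3)^2) = sqrt(45.94) = 6.7779
|z2| = sqrt(6.6^2 + (-9.9)^2) = sqrt(141.57) = 11.8983
z1+z2 = 9.1000 - 16.2000i
|z1+z2| = sqrt(345.25) = 18.5809
|z1|+|z2| = 6.7779 + 11.8983 = 18.6762

|z1+z2| = 18.5809 ≤ |z1|+|z2| = 18.6762 (verified)


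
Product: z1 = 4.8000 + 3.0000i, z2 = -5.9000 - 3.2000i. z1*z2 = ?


Real = 4.8*(-5.9) - 3*(-3.2) = -28.32 - (-9.6) = -18.72
Imag = 4.8*(-3.2) - (5.9)*3 = -15.36 - (17.7) = -33.06

-18.7200 - 33.0600i


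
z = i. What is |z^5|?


|z| = sqrt(0+1) = sqrt(1) = 1
|z^5| = |z|^5 = 1^5 = 1

|z^5| = 1
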